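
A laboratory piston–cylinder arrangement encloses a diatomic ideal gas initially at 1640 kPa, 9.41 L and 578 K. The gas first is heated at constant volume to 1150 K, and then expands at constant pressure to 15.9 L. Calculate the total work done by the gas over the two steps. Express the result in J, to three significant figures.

Step 1 (isochoric): W = 0 (constant volume).
After step 1: P = 3263 kPa (V unchanged).
Step 2 (isobaric): W = PΔV = (3263 kPa)(15.9 − 9.41 L) = 21177 J.
W_total = 0 + 21177 = 21177 J.

W_total ≈ 21200 J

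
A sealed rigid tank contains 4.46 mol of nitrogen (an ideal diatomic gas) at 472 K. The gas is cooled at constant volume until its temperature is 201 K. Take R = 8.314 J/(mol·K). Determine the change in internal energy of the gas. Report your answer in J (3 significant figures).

Constant volume ⇒ W = 0, so Q = ΔU = nCᵥΔT with Cᵥ = 5R/2 = 20.79 J/(mol·K).
ΔU = (4.46)(20.79)(201 − 472) = -25122 J.

ΔU ≈ -25100 J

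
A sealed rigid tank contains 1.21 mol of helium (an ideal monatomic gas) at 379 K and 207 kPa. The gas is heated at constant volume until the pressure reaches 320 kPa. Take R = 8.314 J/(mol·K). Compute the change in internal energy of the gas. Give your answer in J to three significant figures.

Constant volume ⇒ W = 0, so Q = ΔU = nCᵥΔT with Cᵥ = 3R/2 = 12.47 J/(mol·K).
At constant V, T₂/T₁ = P₂/P₁ ⇒ ΔT = T₁(P₂/P₁ − 1) = 379·(320/207 − 1) = 206.9 K.
ΔU = (1.21)(12.47)(206.9) = 3122 J.

ΔU ≈ 3120 J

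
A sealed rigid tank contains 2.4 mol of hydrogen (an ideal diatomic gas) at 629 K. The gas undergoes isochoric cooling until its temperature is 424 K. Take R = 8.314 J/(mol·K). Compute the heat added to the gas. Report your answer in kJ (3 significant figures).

Q ≈ -10.2 kJ

Constant volume ⇒ W = 0, so Q = ΔU = nCᵥΔT with Cᵥ = 5R/2 = 20.79 J/(mol·K).
ΔU = (2.4)(20.79)(424 − 629) = -10226 J.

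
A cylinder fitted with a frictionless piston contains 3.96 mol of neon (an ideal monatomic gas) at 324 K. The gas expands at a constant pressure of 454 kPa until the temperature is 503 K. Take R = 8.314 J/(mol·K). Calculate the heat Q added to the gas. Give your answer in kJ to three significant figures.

Q ≈ 14.7 kJ

Isobaric: W = nRΔT = (3.96)(8.314)(179) = 5893 J.
ΔU = nCᵥΔT with Cᵥ = 3R/2: ΔU = (3.96)(12.47)(179) = 8840 J.
Q = ΔU + W = 8840 + 5893 = 14733 J.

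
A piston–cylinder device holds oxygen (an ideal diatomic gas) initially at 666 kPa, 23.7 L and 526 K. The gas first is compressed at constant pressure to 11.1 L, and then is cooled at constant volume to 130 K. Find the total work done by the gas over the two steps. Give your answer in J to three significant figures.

Step 1 (isobaric): W = PΔV = (666 kPa)(11.1 − 23.7 L) = -8392 J.
Step 2 (isochoric): W = 0 (constant volume).
W_total = -8392 + 0 = -8392 J.

W_total ≈ -8390 J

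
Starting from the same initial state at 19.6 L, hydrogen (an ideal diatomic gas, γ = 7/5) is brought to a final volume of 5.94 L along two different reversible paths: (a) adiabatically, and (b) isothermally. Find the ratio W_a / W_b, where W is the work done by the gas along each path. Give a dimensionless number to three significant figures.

W_a / W_b ≈ 1.28

Path (a) adiabatic: W = P₁V₁(1 − (V₁/V₂)^(γ−1))/(γ−1) → W_a/(P₁V₁) = -1.53.
Path (b) isothermal: W = P₁V₁ ln(V₂/V₁) → W_b/(P₁V₁) = -1.194.
W_a / W_b = -1.53 / -1.194 = 1.282.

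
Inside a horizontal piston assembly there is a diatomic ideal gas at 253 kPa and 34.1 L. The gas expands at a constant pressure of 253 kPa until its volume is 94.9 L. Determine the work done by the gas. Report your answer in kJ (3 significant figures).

Isobaric: W = P ΔV.
W = (253 kPa)(94.9 − 34.1 L) = (253)(60.8) = 15382 J.

W ≈ 15.4 kJ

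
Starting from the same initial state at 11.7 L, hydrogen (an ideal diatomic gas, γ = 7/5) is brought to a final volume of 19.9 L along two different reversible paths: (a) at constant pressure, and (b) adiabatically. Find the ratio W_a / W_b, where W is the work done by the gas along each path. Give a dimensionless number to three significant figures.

Path (a) isobaric: W = P₁(V₂ − V₁) → W_a/(P₁V₁) = 0.7009.
Path (b) adiabatic: W = P₁V₁(1 − (V₁/V₂)^(γ−1))/(γ−1) → W_b/(P₁V₁) = 0.4785.
W_a / W_b = 0.7009 / 0.4785 = 1.465.

W_a / W_b ≈ 1.46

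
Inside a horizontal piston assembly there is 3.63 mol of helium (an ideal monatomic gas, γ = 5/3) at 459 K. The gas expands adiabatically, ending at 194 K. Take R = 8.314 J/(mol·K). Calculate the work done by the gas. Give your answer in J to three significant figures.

W ≈ 12000 J

Adiabatic ⇒ Q = 0, so W_by = −ΔU = nCᵥ(T₁ − T₂).
Cᵥ = 3R/2 = 12.47 J/(mol·K).
W = (3.63)(12.47)(459 − 194) = 11996 J.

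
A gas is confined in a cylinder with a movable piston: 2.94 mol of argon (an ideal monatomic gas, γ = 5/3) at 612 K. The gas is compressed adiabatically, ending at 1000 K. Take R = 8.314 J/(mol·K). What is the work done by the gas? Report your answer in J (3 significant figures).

Adiabatic ⇒ Q = 0, so W_by = −ΔU = nCᵥ(T₁ − T₂).
Cᵥ = 3R/2 = 12.47 J/(mol·K).
W = (2.94)(12.47)(612 − 1000) = -14226 J.

W ≈ -14200 J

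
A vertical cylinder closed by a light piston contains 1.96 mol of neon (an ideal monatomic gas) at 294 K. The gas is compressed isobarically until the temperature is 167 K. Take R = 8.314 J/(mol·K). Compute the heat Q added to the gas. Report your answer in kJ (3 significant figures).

Isobaric: W = nRΔT = (1.96)(8.314)(-127) = -2070 J.
ΔU = nCᵥΔT with Cᵥ = 3R/2: ΔU = (1.96)(12.47)(-127) = -3104 J.
Q = ΔU + W = -3104 − 2070 = -5174 J.

Q ≈ -5.17 kJ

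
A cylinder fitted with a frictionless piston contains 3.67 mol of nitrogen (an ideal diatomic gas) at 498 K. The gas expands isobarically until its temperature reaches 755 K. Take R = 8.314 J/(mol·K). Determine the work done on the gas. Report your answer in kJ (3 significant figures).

W ≈ -7.84 kJ

Isobaric: W = P ΔV = nR ΔT.
W = (3.67)(8.314)(755 − 498) = 7842 J.
Work on gas = −W_by = -7842 J.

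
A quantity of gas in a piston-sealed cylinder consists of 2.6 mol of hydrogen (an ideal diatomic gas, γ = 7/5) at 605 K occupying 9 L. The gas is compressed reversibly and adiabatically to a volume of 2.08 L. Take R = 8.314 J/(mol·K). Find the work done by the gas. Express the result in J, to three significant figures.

Adiabatic: TV^(γ−1) = const with γ = 7/5.
T₂ = T₁ (V₁/V₂)^(γ−1) = 605 × (9/2.08)^0.4 = 605 × 1.797 = 1087 K.
W_by = nCᵥ(T₁ − T₂) = (2.6)(20.79)(605 − 1087) = -26047 J.

W ≈ -26000 J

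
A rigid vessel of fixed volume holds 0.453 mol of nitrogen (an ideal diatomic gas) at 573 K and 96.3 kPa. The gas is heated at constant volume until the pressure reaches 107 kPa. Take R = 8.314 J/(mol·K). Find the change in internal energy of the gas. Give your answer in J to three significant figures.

ΔU ≈ 599 J

Constant volume ⇒ W = 0, so Q = ΔU = nCᵥΔT with Cᵥ = 5R/2 = 20.79 J/(mol·K).
At constant V, T₂/T₁ = P₂/P₁ ⇒ ΔT = T₁(P₂/P₁ − 1) = 573·(107/96.3 − 1) = 63.67 K.
ΔU = (0.453)(20.79)(63.67) = 599.5 J.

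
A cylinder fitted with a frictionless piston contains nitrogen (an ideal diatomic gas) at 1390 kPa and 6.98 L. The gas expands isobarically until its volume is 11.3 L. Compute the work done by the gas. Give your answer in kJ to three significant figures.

W ≈ 6.00 kJ

Isobaric: W = P ΔV.
W = (1390 kPa)(11.3 − 6.98 L) = (1390)(4.32) = 6005 J.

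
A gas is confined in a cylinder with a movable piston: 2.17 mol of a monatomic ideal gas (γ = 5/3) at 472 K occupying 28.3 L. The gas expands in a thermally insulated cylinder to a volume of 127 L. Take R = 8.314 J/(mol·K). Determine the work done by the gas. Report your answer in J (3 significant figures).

Adiabatic: TV^(γ−1) = const with γ = 5/3.
T₂ = T₁ (V₁/V₂)^(γ−1) = 472 × (28.3/127)^0.667 = 472 × 0.3676 = 173.5 K.
W_by = nCᵥ(T₁ − T₂) = (2.17)(12.47)(472 − 173.5) = 8078 J.

W ≈ 8080 J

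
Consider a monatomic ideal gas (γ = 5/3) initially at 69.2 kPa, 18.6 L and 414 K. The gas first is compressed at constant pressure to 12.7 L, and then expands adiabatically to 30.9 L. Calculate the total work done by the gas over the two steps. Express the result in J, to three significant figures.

W_total ≈ 181 J

Step 1 (isobaric): W = PΔV = (69.2 kPa)(12.7 − 18.6 L) = -408.3 J.
After step 1: P = 69.2 kPa, V = 12.7 L, T = 282.7 K.
Step 2 (adiabatic): W = (P₁V₁ − P₂V₂)/(γ−1) = (878.8 − 485.8)/0.667 = 589.5 J.
W_total = -408.3 + 589.5 = 181.3 J.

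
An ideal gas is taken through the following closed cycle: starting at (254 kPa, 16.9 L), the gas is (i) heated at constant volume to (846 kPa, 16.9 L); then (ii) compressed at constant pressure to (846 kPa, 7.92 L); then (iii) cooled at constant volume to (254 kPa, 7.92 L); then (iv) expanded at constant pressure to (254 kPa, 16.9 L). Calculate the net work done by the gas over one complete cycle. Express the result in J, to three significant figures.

W_net ≈ -5320 J

Constant-volume legs do no work.
W(ii) = (846)(7.92 − 16.9) = -7597 J; W(iv) = (254)(16.9 − 7.92) = 2281 J.
W_net = -7597 + 2281 = -5316 J (the counter-clockwise enclosed area).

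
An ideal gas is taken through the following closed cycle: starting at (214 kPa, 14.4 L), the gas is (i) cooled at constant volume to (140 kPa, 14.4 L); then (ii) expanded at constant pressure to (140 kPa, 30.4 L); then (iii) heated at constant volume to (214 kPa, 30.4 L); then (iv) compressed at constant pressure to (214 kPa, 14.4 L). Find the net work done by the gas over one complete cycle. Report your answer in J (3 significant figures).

Constant-volume legs do no work.
W(ii) = (140)(30.4 − 14.4) = 2240 J; W(iv) = (214)(14.4 − 30.4) = -3424 J.
W_net = 2240 − 3424 = -1184 J (the counter-clockwise enclosed area).

W_net ≈ -1180 J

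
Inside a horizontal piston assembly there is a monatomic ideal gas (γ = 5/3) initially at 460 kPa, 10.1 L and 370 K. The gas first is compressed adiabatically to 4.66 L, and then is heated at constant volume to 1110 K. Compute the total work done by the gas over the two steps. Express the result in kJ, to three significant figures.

W_total ≈ -4.70 kJ

Step 1 (adiabatic): W = (P₁V₁ − P₂V₂)/(γ−1) = (4646 − 7781)/0.667 = -4703 J.
Step 2 (isochoric): W = 0 (constant volume).
W_total = -4703 + 0 = -4703 J.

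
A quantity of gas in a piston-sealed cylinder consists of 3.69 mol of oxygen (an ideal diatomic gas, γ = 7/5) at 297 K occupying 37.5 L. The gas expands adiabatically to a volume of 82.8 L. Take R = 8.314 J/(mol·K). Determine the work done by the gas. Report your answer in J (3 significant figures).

W ≈ 6190 J

Adiabatic: TV^(γ−1) = const with γ = 7/5.
T₂ = T₁ (V₁/V₂)^(γ−1) = 297 × (37.5/82.8)^0.4 = 297 × 0.7285 = 216.3 K.
W_by = nCᵥ(T₁ − T₂) = (3.69)(20.79)(297 − 216.3) = 6186 J.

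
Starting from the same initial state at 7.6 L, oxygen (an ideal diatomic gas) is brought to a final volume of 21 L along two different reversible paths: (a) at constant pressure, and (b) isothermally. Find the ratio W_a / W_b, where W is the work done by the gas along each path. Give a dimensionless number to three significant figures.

Path (a) isobaric: W = P₁(V₂ − V₁) → W_a/(P₁V₁) = 1.763.
Path (b) isothermal: W = P₁V₁ ln(V₂/V₁) → W_b/(P₁V₁) = 1.016.
W_a / W_b = 1.763 / 1.016 = 1.735.

W_a / W_b ≈ 1.73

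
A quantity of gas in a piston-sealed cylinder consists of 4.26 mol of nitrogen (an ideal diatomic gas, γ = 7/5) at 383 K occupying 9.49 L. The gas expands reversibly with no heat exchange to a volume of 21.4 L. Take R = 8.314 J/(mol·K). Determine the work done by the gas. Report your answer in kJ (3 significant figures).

W ≈ 9.42 kJ

Adiabatic: TV^(γ−1) = const with γ = 7/5.
T₂ = T₁ (V₁/V₂)^(γ−1) = 383 × (9.49/21.4)^0.4 = 383 × 0.7223 = 276.7 K.
W_by = nCᵥ(T₁ − T₂) = (4.26)(20.79)(383 − 276.7) = 9416 J.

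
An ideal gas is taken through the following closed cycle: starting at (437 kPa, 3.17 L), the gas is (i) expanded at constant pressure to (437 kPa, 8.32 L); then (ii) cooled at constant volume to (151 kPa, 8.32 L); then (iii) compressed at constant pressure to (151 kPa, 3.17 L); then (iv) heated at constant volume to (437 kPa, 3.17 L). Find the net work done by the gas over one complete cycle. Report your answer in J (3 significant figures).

Constant-volume legs do no work.
W(i) = (437)(8.32 − 3.17) = 2251 J; W(iii) = (151)(3.17 − 8.32) = -777.7 J.
W_net = 2251 − 777.7 = 1473 J (the clockwise enclosed area).

W_net ≈ 1470 J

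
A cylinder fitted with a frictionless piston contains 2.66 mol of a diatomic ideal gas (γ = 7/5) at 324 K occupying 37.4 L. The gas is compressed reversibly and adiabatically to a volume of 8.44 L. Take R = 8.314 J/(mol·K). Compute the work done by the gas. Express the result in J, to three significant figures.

W ≈ -14600 J

Adiabatic: TV^(γ−1) = const with γ = 7/5.
T₂ = T₁ (V₁/V₂)^(γ−1) = 324 × (37.4/8.44)^0.4 = 324 × 1.814 = 587.7 K.
W_by = nCᵥ(T₁ − T₂) = (2.66)(20.79)(324 − 587.7) = -14580 J.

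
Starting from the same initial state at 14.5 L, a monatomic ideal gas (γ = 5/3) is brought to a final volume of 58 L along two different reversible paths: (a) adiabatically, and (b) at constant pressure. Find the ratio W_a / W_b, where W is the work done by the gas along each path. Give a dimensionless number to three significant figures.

Path (a) adiabatic: W = P₁V₁(1 − (V₁/V₂)^(γ−1))/(γ−1) → W_a/(P₁V₁) = 0.9047.
Path (b) isobaric: W = P₁(V₂ − V₁) → W_b/(P₁V₁) = 3.
W_a / W_b = 0.9047 / 3 = 0.3016.

W_a / W_b ≈ 0.302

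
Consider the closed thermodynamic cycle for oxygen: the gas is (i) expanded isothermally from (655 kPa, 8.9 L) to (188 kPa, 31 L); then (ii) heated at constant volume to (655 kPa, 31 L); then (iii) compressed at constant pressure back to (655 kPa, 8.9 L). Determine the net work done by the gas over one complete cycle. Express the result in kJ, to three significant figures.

Leg (i): W = PᵢVᵢ ln(V_f/Vᵢ) = (5830) ln(31/8.9) = 7275 J.
Leg (ii): W = 0.
Leg (iii): W = PΔV = (655)(8.9 − 31) = -14476 J.
W_net = 7275 − 14476 = -7201 J.

W_net ≈ -7.20 kJ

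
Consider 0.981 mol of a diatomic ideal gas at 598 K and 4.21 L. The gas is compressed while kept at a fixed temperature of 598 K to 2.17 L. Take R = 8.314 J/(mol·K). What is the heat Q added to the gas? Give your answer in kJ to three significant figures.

Isothermal ⇒ ΔU = 0, so Q = W = nRT ln(V₂/V₁).
Q = (0.981)(8.314)(598) ln(2.17/4.21) = 4877 × -0.6627 = -3232 J.

Q ≈ -3.23 kJ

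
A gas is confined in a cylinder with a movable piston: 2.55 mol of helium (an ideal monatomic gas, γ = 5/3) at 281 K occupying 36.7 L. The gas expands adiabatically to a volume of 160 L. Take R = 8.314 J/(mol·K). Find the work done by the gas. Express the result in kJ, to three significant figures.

W ≈ 5.59 kJ

Adiabatic: TV^(γ−1) = const with γ = 5/3.
T₂ = T₁ (V₁/V₂)^(γ−1) = 281 × (36.7/160)^0.667 = 281 × 0.3747 = 105.3 K.
W_by = nCᵥ(T₁ − T₂) = (2.55)(12.47)(281 − 105.3) = 5588 J.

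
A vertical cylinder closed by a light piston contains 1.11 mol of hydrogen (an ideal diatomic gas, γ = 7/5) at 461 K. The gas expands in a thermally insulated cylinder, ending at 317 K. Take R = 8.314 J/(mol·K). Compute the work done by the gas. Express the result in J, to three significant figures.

Adiabatic ⇒ Q = 0, so W_by = −ΔU = nCᵥ(T₁ − T₂).
Cᵥ = 5R/2 = 20.79 J/(mol·K).
W = (1.11)(20.79)(461 − 317) = 3322 J.

W ≈ 3320 J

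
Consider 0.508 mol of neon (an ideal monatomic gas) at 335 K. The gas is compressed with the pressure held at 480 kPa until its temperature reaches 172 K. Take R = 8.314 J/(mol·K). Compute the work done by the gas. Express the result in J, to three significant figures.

W ≈ -688 J

Isobaric: W = P ΔV = nR ΔT.
W = (0.508)(8.314)(172 − 335) = -688.4 J.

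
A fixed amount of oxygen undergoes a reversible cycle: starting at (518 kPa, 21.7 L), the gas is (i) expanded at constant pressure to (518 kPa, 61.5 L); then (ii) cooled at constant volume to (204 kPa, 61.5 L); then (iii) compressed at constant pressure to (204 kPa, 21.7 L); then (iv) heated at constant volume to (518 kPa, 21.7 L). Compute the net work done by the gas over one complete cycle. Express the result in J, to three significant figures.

W_net ≈ 12500 J

Constant-volume legs do no work.
W(i) = (518)(61.5 − 21.7) = 20616 J; W(iii) = (204)(21.7 − 61.5) = -8119 J.
W_net = 20616 − 8119 = 12497 J (the clockwise enclosed area).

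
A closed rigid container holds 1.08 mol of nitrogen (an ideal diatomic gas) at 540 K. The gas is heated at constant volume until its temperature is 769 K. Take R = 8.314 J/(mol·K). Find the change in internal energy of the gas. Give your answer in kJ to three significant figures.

Constant volume ⇒ W = 0, so Q = ΔU = nCᵥΔT with Cᵥ = 5R/2 = 20.79 J/(mol·K).
ΔU = (1.08)(20.79)(769 − 540) = 5141 J.

ΔU ≈ 5.14 kJ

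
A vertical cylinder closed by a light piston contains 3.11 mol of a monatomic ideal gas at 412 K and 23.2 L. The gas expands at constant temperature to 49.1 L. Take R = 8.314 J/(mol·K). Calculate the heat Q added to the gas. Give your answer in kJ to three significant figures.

Isothermal ⇒ ΔU = 0, so Q = W = nRT ln(V₂/V₁).
Q = (3.11)(8.314)(412) ln(49.1/23.2) = 10653 × 0.7497 = 7987 J.

Q ≈ 7.99 kJ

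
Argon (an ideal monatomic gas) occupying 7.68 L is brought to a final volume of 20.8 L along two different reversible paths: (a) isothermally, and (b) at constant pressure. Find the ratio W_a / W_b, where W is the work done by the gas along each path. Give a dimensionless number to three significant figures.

Path (a) isothermal: W = P₁V₁ ln(V₂/V₁) → W_a/(P₁V₁) = 0.9963.
Path (b) isobaric: W = P₁(V₂ − V₁) → W_b/(P₁V₁) = 1.708.
W_a / W_b = 0.9963 / 1.708 = 0.5832.

W_a / W_b ≈ 0.583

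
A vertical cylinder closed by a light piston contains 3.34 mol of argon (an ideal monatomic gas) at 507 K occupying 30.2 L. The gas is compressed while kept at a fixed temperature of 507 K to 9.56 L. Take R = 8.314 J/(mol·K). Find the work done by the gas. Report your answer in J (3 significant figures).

Isothermal: W = nRT ln(V₂/V₁).
W = (3.34)(8.314)(507) × ln(9.56/30.2)
  = 14079 × -1.15
W_by_gas = -16194 J.

W ≈ -16200 J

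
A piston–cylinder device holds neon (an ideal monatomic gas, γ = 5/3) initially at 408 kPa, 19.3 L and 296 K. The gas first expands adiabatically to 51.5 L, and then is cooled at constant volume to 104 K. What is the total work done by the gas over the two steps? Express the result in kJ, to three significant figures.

W_total ≈ 5.67 kJ

Step 1 (adiabatic): W = (P₁V₁ − P₂V₂)/(γ−1) = (7874 − 4093)/0.667 = 5672 J.
Step 2 (isochoric): W = 0 (constant volume).
W_total = 5672 + 0 = 5672 J.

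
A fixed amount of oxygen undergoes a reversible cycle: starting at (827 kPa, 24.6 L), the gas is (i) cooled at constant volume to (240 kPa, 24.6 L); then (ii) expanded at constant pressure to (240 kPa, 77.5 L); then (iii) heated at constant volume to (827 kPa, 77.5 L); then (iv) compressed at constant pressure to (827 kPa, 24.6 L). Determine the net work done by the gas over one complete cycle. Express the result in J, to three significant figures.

W_net ≈ -31100 J

Constant-volume legs do no work.
W(ii) = (240)(77.5 − 24.6) = 12696 J; W(iv) = (827)(24.6 − 77.5) = -43748 J.
W_net = 12696 − 43748 = -31052 J (the counter-clockwise enclosed area).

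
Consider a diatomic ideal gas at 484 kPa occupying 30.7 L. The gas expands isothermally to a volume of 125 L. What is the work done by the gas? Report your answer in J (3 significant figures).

W ≈ 20900 J

Isothermal: W = nRT ln(V₂/V₁) = P₁V₁ ln(V₂/V₁).
P₁V₁ = (484 kPa)(30.7 L) = 14859 J.
W = 14859 × ln(125/30.7) = 14859 × 1.404
W_by_gas = 20863 J.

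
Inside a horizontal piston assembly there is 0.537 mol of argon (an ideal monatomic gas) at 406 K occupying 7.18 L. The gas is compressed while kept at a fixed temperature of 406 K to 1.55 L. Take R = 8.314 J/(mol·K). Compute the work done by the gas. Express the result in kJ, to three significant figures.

W ≈ -2.78 kJ

Isothermal: W = nRT ln(V₂/V₁).
W = (0.537)(8.314)(406) × ln(1.55/7.18)
  = 1813 × -1.533
W_by_gas = -2779 J.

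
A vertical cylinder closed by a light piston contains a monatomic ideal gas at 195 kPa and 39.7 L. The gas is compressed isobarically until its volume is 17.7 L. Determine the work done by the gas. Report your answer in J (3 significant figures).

Isobaric: W = P ΔV.
W = (195 kPa)(17.7 − 39.7 L) = (195)(-22) = -4290 J.

W ≈ -4290 J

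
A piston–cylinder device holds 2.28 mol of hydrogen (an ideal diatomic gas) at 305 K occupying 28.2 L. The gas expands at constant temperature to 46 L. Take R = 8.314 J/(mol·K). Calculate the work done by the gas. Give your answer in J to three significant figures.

Isothermal: W = nRT ln(V₂/V₁).
W = (2.28)(8.314)(305) × ln(46/28.2)
  = 5782 × 0.4893
W_by_gas = 2829 J.

W ≈ 2830 J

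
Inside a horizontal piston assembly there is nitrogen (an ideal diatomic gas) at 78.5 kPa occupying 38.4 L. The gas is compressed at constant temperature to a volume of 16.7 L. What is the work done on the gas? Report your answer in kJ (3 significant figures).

W ≈ 2.51 kJ

Isothermal: W = nRT ln(V₂/V₁) = P₁V₁ ln(V₂/V₁).
P₁V₁ = (78.5 kPa)(38.4 L) = 3014 J.
W = 3014 × ln(16.7/38.4) = 3014 × -0.8326
W_by_gas = -2510 J; work on gas = −W_by = 2510 J.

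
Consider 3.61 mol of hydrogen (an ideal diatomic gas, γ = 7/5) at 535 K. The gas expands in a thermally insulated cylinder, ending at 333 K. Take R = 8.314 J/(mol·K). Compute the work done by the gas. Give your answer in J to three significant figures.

W ≈ 15200 J

Adiabatic ⇒ Q = 0, so W_by = −ΔU = nCᵥ(T₁ − T₂).
Cᵥ = 5R/2 = 20.79 J/(mol·K).
W = (3.61)(20.79)(535 − 333) = 15157 J.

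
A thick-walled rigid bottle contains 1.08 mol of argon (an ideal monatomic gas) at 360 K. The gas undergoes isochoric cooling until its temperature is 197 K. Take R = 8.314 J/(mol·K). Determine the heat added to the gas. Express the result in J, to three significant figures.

Constant volume ⇒ W = 0, so Q = ΔU = nCᵥΔT with Cᵥ = 3R/2 = 12.47 J/(mol·K).
ΔU = (1.08)(12.47)(197 − 360) = -2195 J.

Q ≈ -2200 J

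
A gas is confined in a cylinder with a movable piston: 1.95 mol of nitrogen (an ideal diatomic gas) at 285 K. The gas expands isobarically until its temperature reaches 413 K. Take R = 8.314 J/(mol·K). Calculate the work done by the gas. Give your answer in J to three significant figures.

W ≈ 2080 J

Isobaric: W = P ΔV = nR ΔT.
W = (1.95)(8.314)(413 − 285) = 2075 J.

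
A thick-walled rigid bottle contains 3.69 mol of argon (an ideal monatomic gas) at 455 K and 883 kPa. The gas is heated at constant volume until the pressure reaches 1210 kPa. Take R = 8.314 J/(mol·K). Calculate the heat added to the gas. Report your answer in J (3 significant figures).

Constant volume ⇒ W = 0, so Q = ΔU = nCᵥΔT with Cᵥ = 3R/2 = 12.47 J/(mol·K).
At constant V, T₂/T₁ = P₂/P₁ ⇒ ΔT = T₁(P₂/P₁ − 1) = 455·(1210/883 − 1) = 168.5 K.
ΔU = (3.69)(12.47)(168.5) = 7754 J.

Q ≈ 7750 J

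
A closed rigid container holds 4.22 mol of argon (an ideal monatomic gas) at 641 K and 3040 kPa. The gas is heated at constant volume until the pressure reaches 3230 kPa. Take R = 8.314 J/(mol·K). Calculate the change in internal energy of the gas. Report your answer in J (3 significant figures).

Constant volume ⇒ W = 0, so Q = ΔU = nCᵥΔT with Cᵥ = 3R/2 = 12.47 J/(mol·K).
At constant V, T₂/T₁ = P₂/P₁ ⇒ ΔT = T₁(P₂/P₁ − 1) = 641·(3230/3040 − 1) = 40.06 K.
ΔU = (4.22)(12.47)(40.06) = 2108 J.

ΔU ≈ 2110 J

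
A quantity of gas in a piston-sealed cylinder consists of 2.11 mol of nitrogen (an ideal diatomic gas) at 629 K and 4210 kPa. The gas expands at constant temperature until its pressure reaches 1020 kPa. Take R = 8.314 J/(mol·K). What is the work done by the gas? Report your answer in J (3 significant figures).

W ≈ 15600 J

Isothermal process: W = nRT ln(V₂/V₁) = nRT ln(P₁/P₂).
W = (2.11)(8.314)(629) × ln(4210/1020)
  = 11034 × ln(4.127) = 11034 × 1.418
W_by_gas = 15643 J.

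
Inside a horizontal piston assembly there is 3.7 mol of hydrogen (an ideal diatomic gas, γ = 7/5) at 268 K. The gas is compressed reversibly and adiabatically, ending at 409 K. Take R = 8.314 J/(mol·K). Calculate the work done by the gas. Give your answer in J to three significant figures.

W ≈ -10800 J

Adiabatic ⇒ Q = 0, so W_by = −ΔU = nCᵥ(T₁ − T₂).
Cᵥ = 5R/2 = 20.79 J/(mol·K).
W = (3.7)(20.79)(268 − 409) = -10844 J.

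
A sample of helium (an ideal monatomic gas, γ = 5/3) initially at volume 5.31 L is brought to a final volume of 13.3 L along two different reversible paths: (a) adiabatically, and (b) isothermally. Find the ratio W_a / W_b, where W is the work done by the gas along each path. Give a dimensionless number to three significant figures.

W_a / W_b ≈ 0.748

Path (a) adiabatic: W = P₁V₁(1 − (V₁/V₂)^(γ−1))/(γ−1) → W_a/(P₁V₁) = 0.6867.
Path (b) isothermal: W = P₁V₁ ln(V₂/V₁) → W_b/(P₁V₁) = 0.9182.
W_a / W_b = 0.6867 / 0.9182 = 0.7479.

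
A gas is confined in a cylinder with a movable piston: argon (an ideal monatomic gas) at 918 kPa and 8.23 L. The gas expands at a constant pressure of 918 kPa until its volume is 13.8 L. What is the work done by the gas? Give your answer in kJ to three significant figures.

W ≈ 5.11 kJ

Isobaric: W = P ΔV.
W = (918 kPa)(13.8 − 8.23 L) = (918)(5.57) = 5113 J.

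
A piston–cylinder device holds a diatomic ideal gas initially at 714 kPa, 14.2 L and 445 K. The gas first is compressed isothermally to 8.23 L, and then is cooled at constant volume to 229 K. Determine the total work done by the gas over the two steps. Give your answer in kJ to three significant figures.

W_total ≈ -5.53 kJ

Step 1 (isothermal): W = P₁V₁ ln(V₂/V₁) = (10139) ln(8.23/14.2) = -5530 J.
Step 2 (isochoric): W = 0 (constant volume).
W_total = -5530 + 0 = -5530 J.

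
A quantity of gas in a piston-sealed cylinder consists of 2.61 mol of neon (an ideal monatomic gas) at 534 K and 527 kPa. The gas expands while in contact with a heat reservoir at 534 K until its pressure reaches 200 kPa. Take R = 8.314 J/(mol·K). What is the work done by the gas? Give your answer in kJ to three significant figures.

Isothermal process: W = nRT ln(V₂/V₁) = nRT ln(P₁/P₂).
W = (2.61)(8.314)(534) × ln(527/200)
  = 11588 × ln(2.635) = 11588 × 0.9689
W_by_gas = 11227 J.

W ≈ 11.2 kJ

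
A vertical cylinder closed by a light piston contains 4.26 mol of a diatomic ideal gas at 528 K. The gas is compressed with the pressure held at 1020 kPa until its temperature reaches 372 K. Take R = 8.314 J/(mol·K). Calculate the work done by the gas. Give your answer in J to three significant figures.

Isobaric: W = P ΔV = nR ΔT.
W = (4.26)(8.314)(372 − 528) = -5525 J.

W ≈ -5530 J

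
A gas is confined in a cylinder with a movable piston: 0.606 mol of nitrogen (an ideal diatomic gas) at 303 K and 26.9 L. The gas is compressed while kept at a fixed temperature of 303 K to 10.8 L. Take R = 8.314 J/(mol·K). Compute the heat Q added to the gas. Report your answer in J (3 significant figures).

Q ≈ -1390 J

Isothermal ⇒ ΔU = 0, so Q = W = nRT ln(V₂/V₁).
Q = (0.606)(8.314)(303) ln(10.8/26.9) = 1527 × -0.9126 = -1393 J.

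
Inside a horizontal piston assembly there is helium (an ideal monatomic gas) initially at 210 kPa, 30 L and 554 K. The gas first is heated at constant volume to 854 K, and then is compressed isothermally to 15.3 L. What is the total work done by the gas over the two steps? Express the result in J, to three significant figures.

W_total ≈ -6540 J

Step 1 (isochoric): W = 0 (constant volume).
After step 1: P = 323.7 kPa (V unchanged).
Step 2 (isothermal): W = P₁V₁ ln(V₂/V₁) = (9712) ln(15.3/30) = -6539 J.
W_total = 0 − 6539 = -6539 J.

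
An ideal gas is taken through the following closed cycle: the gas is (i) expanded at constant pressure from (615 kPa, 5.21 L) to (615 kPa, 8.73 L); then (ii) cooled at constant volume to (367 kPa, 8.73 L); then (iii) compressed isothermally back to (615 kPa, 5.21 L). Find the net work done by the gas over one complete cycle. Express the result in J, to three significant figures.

Leg (i): W = PΔV = (615)(8.73 − 5.21) = 2165 J.
Leg (ii): W = 0.
Leg (iii): W = PᵢVᵢ ln(V_f/Vᵢ) = (3204) ln(5.21/8.73) = -1654 J.
W_net = 2165 − 1654 = 511 J.

W_net ≈ 511 J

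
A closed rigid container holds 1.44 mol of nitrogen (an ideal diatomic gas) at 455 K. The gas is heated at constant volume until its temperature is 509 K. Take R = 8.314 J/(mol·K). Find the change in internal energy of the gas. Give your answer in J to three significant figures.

Constant volume ⇒ W = 0, so Q = ΔU = nCᵥΔT with Cᵥ = 5R/2 = 20.79 J/(mol·K).
ΔU = (1.44)(20.79)(509 − 455) = 1616 J.

ΔU ≈ 1620 J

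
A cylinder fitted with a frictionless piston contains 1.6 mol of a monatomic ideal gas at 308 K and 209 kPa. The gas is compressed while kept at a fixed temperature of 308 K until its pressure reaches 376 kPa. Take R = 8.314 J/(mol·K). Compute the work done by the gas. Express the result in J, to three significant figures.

W ≈ -2410 J

Isothermal process: W = nRT ln(V₂/V₁) = nRT ln(P₁/P₂).
W = (1.6)(8.314)(308) × ln(209/376)
  = 4097 × ln(0.5559) = 4097 × -0.5873
W_by_gas = -2406 J.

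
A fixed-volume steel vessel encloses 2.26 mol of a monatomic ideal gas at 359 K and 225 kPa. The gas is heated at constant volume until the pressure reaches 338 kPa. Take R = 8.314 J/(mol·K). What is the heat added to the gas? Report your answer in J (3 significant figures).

Constant volume ⇒ W = 0, so Q = ΔU = nCᵥΔT with Cᵥ = 3R/2 = 12.47 J/(mol·K).
At constant V, T₂/T₁ = P₂/P₁ ⇒ ΔT = T₁(P₂/P₁ − 1) = 359·(338/225 − 1) = 180.3 K.
ΔU = (2.26)(12.47)(180.3) = 5082 J.

Q ≈ 5080 J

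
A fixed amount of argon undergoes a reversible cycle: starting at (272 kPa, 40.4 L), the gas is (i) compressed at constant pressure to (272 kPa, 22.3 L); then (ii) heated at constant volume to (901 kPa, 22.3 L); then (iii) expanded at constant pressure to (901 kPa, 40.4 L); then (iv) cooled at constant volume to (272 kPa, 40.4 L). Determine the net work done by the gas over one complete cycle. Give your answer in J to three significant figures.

Constant-volume legs do no work.
W(i) = (272)(22.3 − 40.4) = -4923 J; W(iii) = (901)(40.4 − 22.3) = 16308 J.
W_net = -4923 + 16308 = 11385 J (the clockwise enclosed area).

W_net ≈ 11400 J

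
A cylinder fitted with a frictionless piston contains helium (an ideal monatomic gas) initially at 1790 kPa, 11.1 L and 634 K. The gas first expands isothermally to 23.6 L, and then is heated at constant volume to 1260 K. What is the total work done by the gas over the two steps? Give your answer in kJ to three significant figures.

Step 1 (isothermal): W = P₁V₁ ln(V₂/V₁) = (19869) ln(23.6/11.1) = 14987 J.
Step 2 (isochoric): W = 0 (constant volume).
W_total = 14987 + 0 = 14987 J.

W_total ≈ 15.0 kJ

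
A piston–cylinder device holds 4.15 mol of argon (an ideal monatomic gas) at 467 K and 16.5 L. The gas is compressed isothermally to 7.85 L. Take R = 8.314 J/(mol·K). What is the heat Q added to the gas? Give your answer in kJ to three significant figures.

Q ≈ -12.0 kJ

Isothermal ⇒ ΔU = 0, so Q = W = nRT ln(V₂/V₁).
Q = (4.15)(8.314)(467) ln(7.85/16.5) = 16113 × -0.7428 = -11969 J.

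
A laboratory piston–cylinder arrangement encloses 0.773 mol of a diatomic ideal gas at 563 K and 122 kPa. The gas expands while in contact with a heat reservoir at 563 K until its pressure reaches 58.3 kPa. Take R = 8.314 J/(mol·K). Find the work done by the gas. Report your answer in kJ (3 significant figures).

W ≈ 2.67 kJ

Isothermal process: W = nRT ln(V₂/V₁) = nRT ln(P₁/P₂).
W = (0.773)(8.314)(563) × ln(122/58.3)
  = 3618 × ln(2.093) = 3618 × 0.7384
W_by_gas = 2672 J.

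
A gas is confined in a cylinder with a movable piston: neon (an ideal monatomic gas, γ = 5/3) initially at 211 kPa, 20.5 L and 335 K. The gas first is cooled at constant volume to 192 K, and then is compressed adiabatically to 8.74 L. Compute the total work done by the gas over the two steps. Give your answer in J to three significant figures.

Step 1 (isochoric): W = 0 (constant volume).
After step 1: P = 120.9 kPa (V unchanged).
Step 2 (adiabatic): W = (P₁V₁ − P₂V₂)/(γ−1) = (2479 − 4376)/0.667 = -2846 J.
W_total = 0 − 2846 = -2846 J.

W_total ≈ -2850 J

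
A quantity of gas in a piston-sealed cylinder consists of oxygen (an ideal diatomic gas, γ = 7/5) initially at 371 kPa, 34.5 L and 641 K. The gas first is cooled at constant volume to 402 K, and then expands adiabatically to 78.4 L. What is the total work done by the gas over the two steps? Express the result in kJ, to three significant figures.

Step 1 (isochoric): W = 0 (constant volume).
After step 1: P = 232.7 kPa (V unchanged).
Step 2 (adiabatic): W = (P₁V₁ − P₂V₂)/(γ−1) = (8027 − 5780)/0.4 = 5617 J.
W_total = 0 + 5617 = 5617 J.

W_total ≈ 5.62 kJ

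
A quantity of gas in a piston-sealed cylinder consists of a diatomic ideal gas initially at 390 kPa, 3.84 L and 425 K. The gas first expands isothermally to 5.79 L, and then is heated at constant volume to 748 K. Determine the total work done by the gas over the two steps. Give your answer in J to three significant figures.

W_total ≈ 615 J

Step 1 (isothermal): W = P₁V₁ ln(V₂/V₁) = (1498) ln(5.79/3.84) = 615 J.
Step 2 (isochoric): W = 0 (constant volume).
W_total = 615 + 0 = 615 J.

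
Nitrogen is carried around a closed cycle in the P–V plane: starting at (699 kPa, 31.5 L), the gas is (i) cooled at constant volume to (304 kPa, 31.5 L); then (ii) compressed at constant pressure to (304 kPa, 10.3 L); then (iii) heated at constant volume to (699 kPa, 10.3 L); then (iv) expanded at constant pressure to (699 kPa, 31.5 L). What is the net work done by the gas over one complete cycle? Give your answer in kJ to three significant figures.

W_net ≈ 8.37 kJ

Constant-volume legs do no work.
W(ii) = (304)(10.3 − 31.5) = -6445 J; W(iv) = (699)(31.5 − 10.3) = 14819 J.
W_net = -6445 + 14819 = 8374 J (the clockwise enclosed area).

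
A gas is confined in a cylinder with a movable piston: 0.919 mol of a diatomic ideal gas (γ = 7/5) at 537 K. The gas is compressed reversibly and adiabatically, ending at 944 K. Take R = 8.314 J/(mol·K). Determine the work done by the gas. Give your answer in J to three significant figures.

W ≈ -7770 J

Adiabatic ⇒ Q = 0, so W_by = −ΔU = nCᵥ(T₁ − T₂).
Cᵥ = 5R/2 = 20.79 J/(mol·K).
W = (0.919)(20.79)(537 − 944) = -7774 J.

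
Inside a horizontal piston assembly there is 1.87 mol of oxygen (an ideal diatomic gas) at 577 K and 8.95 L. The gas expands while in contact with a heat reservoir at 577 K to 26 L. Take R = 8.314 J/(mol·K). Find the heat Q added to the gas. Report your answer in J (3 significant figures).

Q ≈ 9570 J

Isothermal ⇒ ΔU = 0, so Q = W = nRT ln(V₂/V₁).
Q = (1.87)(8.314)(577) ln(26/8.95) = 8971 × 1.066 = 9567 J.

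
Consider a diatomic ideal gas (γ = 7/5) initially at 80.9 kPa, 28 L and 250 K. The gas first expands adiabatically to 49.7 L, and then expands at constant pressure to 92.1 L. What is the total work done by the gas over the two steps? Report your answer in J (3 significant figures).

Step 1 (adiabatic): W = (P₁V₁ − P₂V₂)/(γ−1) = (2265 − 1801)/0.4 = 1161 J.
After step 1: P = 36.23 kPa, V = 49.7 L, T = 198.7 K.
Step 2 (isobaric): W = PΔV = (36.23 kPa)(92.1 − 49.7 L) = 1536 J.
W_total = 1161 + 1536 = 2698 J.

W_total ≈ 2700 J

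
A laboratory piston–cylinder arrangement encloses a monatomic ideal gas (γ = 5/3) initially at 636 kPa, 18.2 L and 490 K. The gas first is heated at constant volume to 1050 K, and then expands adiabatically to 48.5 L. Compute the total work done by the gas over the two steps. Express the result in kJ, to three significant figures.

W_total ≈ 17.8 kJ

Step 1 (isochoric): W = 0 (constant volume).
After step 1: P = 1363 kPa (V unchanged).
Step 2 (adiabatic): W = (P₁V₁ − P₂V₂)/(γ−1) = (24804 − 12905)/0.667 = 17849 J.
W_total = 0 + 17849 = 17849 J.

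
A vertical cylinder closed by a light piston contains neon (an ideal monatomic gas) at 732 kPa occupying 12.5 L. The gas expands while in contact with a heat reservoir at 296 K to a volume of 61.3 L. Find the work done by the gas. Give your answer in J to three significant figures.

Isothermal: W = nRT ln(V₂/V₁) = P₁V₁ ln(V₂/V₁).
P₁V₁ = (732 kPa)(12.5 L) = 9150 J.
W = 9150 × ln(61.3/12.5) = 9150 × 1.59
W_by_gas = 14549 J.

W ≈ 14500 J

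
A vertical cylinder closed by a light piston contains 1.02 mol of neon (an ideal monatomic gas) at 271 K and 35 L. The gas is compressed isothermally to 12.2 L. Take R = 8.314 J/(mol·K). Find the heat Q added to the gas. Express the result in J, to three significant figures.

Isothermal ⇒ ΔU = 0, so Q = W = nRT ln(V₂/V₁).
Q = (1.02)(8.314)(271) ln(12.2/35) = 2298 × -1.054 = -2422 J.

Q ≈ -2420 J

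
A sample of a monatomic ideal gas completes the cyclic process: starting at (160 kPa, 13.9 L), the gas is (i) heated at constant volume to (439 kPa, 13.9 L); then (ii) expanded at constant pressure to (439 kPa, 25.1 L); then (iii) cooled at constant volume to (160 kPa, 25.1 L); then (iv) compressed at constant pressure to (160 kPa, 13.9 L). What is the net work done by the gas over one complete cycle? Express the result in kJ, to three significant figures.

W_net ≈ 3.12 kJ

Constant-volume legs do no work.
W(ii) = (439)(25.1 − 13.9) = 4917 J; W(iv) = (160)(13.9 − 25.1) = -1792 J.
W_net = 4917 − 1792 = 3125 J (the clockwise enclosed area).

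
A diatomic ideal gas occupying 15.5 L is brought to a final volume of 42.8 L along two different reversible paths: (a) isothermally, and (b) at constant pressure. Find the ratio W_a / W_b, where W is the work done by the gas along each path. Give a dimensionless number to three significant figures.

W_a / W_b ≈ 0.577

Path (a) isothermal: W = P₁V₁ ln(V₂/V₁) → W_a/(P₁V₁) = 1.016.
Path (b) isobaric: W = P₁(V₂ − V₁) → W_b/(P₁V₁) = 1.761.
W_a / W_b = 1.016 / 1.761 = 0.5767.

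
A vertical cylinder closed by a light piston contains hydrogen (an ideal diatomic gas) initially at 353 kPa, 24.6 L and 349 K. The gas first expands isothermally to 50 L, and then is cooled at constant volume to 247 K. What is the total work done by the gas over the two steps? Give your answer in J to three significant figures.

W_total ≈ 6160 J

Step 1 (isothermal): W = P₁V₁ ln(V₂/V₁) = (8684) ln(50/24.6) = 6159 J.
Step 2 (isochoric): W = 0 (constant volume).
W_total = 6159 + 0 = 6159 J.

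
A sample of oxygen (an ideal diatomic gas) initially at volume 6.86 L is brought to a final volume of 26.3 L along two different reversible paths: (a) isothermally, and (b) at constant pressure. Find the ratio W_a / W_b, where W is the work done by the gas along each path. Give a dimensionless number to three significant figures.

Path (a) isothermal: W = P₁V₁ ln(V₂/V₁) → W_a/(P₁V₁) = 1.344.
Path (b) isobaric: W = P₁(V₂ − V₁) → W_b/(P₁V₁) = 2.834.
W_a / W_b = 1.344 / 2.834 = 0.4742.

W_a / W_b ≈ 0.474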